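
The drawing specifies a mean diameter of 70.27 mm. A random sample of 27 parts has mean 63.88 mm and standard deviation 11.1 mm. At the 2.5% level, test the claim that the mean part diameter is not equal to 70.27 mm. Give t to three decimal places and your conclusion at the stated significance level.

t = -2.991; reject H0

H0: μ = 70.27; H1: μ ≠ 70.27 (one-sample t-test, two-sided).
t = (x̄ − μ₀)/(s/√n) = (63.88 − 70.27)/(11.1/√27) = -2.991
df = n − 1 = 26
Two-sided p-value ≈ 0.0060
Since p ≈ 0.0060 < α = 0.025, reject H0; the data support H1.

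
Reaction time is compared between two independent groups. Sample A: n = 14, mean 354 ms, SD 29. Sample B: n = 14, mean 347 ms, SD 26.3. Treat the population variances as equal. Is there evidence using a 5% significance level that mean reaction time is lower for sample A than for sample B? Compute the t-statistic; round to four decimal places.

Let group 1 = sample A, group 2 = sample B. H0: μ_1 = μ_2; H1: μ_1 < μ_2 (two-sample pooled-variance t-test, left-tailed).
s_p² = [(14−1)·29² + (14−1)·26.3²]/(14+14−2) = 766.345
t = (354 − 347)/√[766.345·(1/14 + 1/14)] = 0.6690
df = n₁ + n₂ − 2 = 26
p-value = P(T ≤ 0.6690) ≈ 0.745
Since p ≈ 0.745 > α = 0.05, fail to reject H0; the evidence is not statistically significant.

0.6690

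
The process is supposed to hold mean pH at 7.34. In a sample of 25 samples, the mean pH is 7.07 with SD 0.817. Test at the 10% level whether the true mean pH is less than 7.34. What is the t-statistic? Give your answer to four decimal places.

-1.6524

H0: μ = 7.34; H1: μ < 7.34 (one-sample t-test, left-tailed).
t = (x̄ − μ₀)/(s/√n) = (7.07 − 7.34)/(0.817/√25) = -1.6524
df = n − 1 = 24
p-value = P(T ≤ -1.6524) ≈ 0.0557
Since p ≈ 0.0557 < α = 0.1, reject H0; the data support H1.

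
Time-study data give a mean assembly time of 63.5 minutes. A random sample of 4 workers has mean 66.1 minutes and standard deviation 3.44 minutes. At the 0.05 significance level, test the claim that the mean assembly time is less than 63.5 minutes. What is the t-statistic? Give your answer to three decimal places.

1.512

H0: μ = 63.5; H1: μ < 63.5 (one-sample t-test, left-tailed).
t = (x̄ − μ₀)/(s/√n) = (66.1 − 63.5)/(3.44/√4) = 1.512
df = n − 1 = 3
p-value = P(T ≤ 1.512) ≈ 0.8861
Since p ≈ 0.8861 > α = 0.05, fail to reject H0; the evidence is not statistically significant.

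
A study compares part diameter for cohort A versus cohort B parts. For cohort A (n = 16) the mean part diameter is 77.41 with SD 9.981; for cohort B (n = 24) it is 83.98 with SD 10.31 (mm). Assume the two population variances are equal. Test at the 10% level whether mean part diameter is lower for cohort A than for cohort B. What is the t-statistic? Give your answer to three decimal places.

Let group 1 = cohort A, group 2 = cohort B. H0: μ_1 = μ_2; H1: μ_1 < μ_2 (two-sample pooled-variance t-test, left-tailed).
s_p² = [(16−1)·9.981² + (24−1)·10.31²]/(16+24−2) = 103.661
t = (77.41 − 83.98)/√[103.661·(1/16 + 1/24)] = -1.999
df = n₁ + n₂ − 2 = 38
p-value = P(T ≤ -1.999) ≈ 0.026
Since p ≈ 0.026 < α = 0.1, reject H0; the data support H1.

-1.999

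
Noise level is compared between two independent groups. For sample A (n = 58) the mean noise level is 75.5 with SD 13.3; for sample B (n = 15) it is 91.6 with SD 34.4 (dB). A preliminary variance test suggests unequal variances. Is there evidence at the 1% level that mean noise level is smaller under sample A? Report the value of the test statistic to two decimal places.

Let group 1 = sample A, group 2 = sample B. H0: μ_1 = μ_2; H1: μ_1 < μ_2 (Welch's two-sample t-test, left-tailed).
t = (x̄_1 − x̄_2)/√(s_1²/n_1 + s_2²/n_2) = (75.5 − 91.6)/√(13.3²/58 + 34.4²/15) = -1.78
Welch–Satterthwaite df ≈ 15.10
p-value = P(T ≤ -1.78) ≈ 0.048
Since p ≈ 0.048 > α = 0.01, fail to reject H0; the data do not provide sufficient evidence against H0.

-1.78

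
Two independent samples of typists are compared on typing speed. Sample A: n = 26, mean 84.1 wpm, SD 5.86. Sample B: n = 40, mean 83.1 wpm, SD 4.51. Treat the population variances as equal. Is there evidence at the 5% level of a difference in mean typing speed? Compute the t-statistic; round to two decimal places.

0.78

Let group 1 = sample A, group 2 = sample B. H0: μ_1 = μ_2; H1: μ_1 ≠ μ_2 (two-sample pooled-variance t-test, two-sided).
s_p² = [(26−1)·5.86² + (40−1)·4.51²]/(26+40−2) = 25.8087
t = (84.1 − 83.1)/√[25.8087·(1/26 + 1/40)] = 0.78
df = n₁ + n₂ − 2 = 64
Two-sided p-value ≈ 0.437
Since p ≈ 0.437 > α = 0.05, fail to reject H0; the data do not provide sufficient evidence against H0.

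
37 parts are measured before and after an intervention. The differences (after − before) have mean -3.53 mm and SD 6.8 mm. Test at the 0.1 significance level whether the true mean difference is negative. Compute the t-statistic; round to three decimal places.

H0: μ_d = 0; H1: μ_d < 0 (paired t-test on the differences, left-tailed).
t = d̄/(s_d/√n) = -3.53/(6.8/√37) = -3.158
df = n − 1 = 36
p-value = P(T ≤ -3.158) ≈ 0.002
Since p ≈ 0.002 < α = 0.1, reject H0; the evidence is statistically significant.

-3.158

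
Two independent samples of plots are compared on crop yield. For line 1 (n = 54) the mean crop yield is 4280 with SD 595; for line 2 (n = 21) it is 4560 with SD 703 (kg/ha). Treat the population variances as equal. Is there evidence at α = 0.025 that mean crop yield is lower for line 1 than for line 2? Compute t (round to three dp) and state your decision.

Let group 1 = line 1, group 2 = line 2. H0: μ_1 = μ_2; H1: μ_1 < μ_2 (two-sample pooled-variance t-test, left-tailed).
s_p² = [(54−1)·595² + (21−1)·703²]/(54+21−2) = 392432
t = (4280 − 4560)/√[392432·(1/54 + 1/21)] = -1.738
df = n₁ + n₂ − 2 = 73
p-value = P(T ≤ -1.738) ≈ 0.043
Since p ≈ 0.043 > α = 0.025, fail to reject H0; the data do not provide sufficient evidence against H0.

t = -1.738; fail to reject H0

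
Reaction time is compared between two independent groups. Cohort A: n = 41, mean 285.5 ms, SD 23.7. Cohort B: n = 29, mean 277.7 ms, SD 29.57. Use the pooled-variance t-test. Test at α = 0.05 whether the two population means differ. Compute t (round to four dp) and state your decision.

Let group 1 = cohort A, group 2 = cohort B. H0: μ_1 = μ_2; H1: μ_1 ≠ μ_2 (two-sample pooled-variance t-test, two-sided).
s_p² = [(41−1)·23.7² + (29−1)·29.57²]/(41+29−2) = 690.447
t = (285.5 − 277.7)/√[690.447·(1/41 + 1/29)] = 1.2234
df = n₁ + n₂ − 2 = 68
Two-sided p-value ≈ 0.225
Since p ≈ 0.225 > α = 0.05, fail to reject H0; the evidence is not statistically significant.

t = 1.2234; fail to reject H0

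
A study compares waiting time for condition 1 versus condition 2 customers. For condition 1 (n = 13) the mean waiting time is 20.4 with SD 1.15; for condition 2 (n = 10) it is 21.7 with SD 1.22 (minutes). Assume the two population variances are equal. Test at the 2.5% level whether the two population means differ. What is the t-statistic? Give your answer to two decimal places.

Let group 1 = condition 1, group 2 = condition 2. H0: μ_1 = μ_2; H1: μ_1 ≠ μ_2 (two-sample pooled-variance t-test, two-sided).
s_p² = [(13−1)·1.15² + (10−1)·1.22²]/(13+10−2) = 1.3936
t = (20.4 − 21.7)/√[1.3936·(1/13 + 1/10)] = -2.62
df = n₁ + n₂ − 2 = 21
Two-sided p-value ≈ 0.016
Since p ≈ 0.016 < α = 0.025, reject H0; the evidence is statistically significant.

-2.62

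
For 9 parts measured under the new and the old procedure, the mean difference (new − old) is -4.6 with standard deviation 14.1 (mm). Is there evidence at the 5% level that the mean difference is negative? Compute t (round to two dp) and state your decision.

t = -0.98; fail to reject H0

H0: μ_d = 0; H1: μ_d < 0 (paired t-test on the differences, left-tailed).
t = d̄/(s_d/√n) = -4.6/(14.1/√9) = -0.98
df = n − 1 = 8
p-value = P(T ≤ -0.98) ≈ 0.178
Since p ≈ 0.178 > α = 0.05, fail to reject H0; the evidence is not statistically significant.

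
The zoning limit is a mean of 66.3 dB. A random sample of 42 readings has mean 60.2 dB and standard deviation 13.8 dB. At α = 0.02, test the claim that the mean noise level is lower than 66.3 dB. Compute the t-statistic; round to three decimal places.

-2.865

H0: μ = 66.3; H1: μ < 66.3 (one-sample t-test, left-tailed).
t = (x̄ − μ₀)/(s/√n) = (60.2 − 66.3)/(13.8/√42) = -2.865
df = n − 1 = 41
p-value = P(T ≤ -2.865) ≈ 0.003
Since p ≈ 0.003 < α = 0.02, reject H0; the data support H1.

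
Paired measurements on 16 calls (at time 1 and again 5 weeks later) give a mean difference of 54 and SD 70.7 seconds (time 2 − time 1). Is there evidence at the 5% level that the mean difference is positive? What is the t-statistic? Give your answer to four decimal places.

H0: μ_d = 0; H1: μ_d > 0 (paired t-test on the differences, right-tailed).
t = d̄/(s_d/√n) = 54/(70.7/√16) = 3.0552
df = n − 1 = 15
p-value = P(T ≥ 3.0552) ≈ 0.0040
Since p ≈ 0.0040 < α = 0.05, reject H0; the data support H1.

3.0552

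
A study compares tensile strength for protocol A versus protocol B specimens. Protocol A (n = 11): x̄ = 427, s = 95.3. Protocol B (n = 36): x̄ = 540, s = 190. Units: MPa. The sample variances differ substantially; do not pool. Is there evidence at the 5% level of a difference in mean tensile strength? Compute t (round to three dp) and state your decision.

Let group 1 = protocol A, group 2 = protocol B. H0: μ_1 = μ_2; H1: μ_1 ≠ μ_2 (Welch's two-sample t-test, two-sided).
t = (x̄_1 − x̄_2)/√(s_1²/n_1 + s_2²/n_2) = (427 − 540)/√(95.3²/11 + 190²/36) = -2.643
Welch–Satterthwaite df ≈ 34.50
Two-sided p-value ≈ 0.0123
Since p ≈ 0.0123 < α = 0.05, reject H0; the data support H1.

t = -2.643; reject H0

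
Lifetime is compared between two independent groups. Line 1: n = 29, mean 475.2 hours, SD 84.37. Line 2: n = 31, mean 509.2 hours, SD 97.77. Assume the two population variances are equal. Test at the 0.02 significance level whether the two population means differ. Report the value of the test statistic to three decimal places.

Let group 1 = line 1, group 2 = line 2. H0: μ_1 = μ_2; H1: μ_1 ≠ μ_2 (two-sample pooled-variance t-test, two-sided).
s_p² = [(29−1)·84.37² + (31−1)·97.77²]/(29+31−2) = 8380.72
t = (475.2 − 509.2)/√[8380.72·(1/29 + 1/31)] = -1.438
df = n₁ + n₂ − 2 = 58
Two-sided p-value ≈ 0.156
Since p ≈ 0.156 > α = 0.02, fail to reject H0; the evidence is not statistically significant.

-1.438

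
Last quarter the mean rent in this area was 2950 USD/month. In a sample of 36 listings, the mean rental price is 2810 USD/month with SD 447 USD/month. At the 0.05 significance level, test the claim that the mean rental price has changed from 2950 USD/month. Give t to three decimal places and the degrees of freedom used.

t = -1.879, df = 35

H0: μ = 2950; H1: μ ≠ 2950 (one-sample t-test, two-sided).
t = (x̄ − μ₀)/(s/√n) = (2810 − 2950)/(447/√36) = -1.879
df = n − 1 = 35
Two-sided p-value ≈ 0.069
Since p ≈ 0.069 > α = 0.05, fail to reject H0; the evidence is not statistically significant.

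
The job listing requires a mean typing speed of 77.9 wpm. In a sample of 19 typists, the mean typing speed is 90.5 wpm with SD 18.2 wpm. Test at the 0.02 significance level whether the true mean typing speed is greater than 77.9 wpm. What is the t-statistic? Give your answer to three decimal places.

H0: μ = 77.9; H1: μ > 77.9 (one-sample t-test, right-tailed).
t = (x̄ − μ₀)/(s/√n) = (90.5 − 77.9)/(18.2/√19) = 3.018
df = n − 1 = 18
p-value = P(T ≥ 3.018) ≈ 0.004
Since p ≈ 0.004 < α = 0.02, reject H0; the evidence is statistically significant.

3.018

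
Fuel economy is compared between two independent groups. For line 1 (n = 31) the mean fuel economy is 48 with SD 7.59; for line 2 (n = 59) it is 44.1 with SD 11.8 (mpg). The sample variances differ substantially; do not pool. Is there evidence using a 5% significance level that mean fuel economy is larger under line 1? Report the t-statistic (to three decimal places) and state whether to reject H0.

t = 1.899; reject H0

Let group 1 = line 1, group 2 = line 2. H0: μ_1 = μ_2; H1: μ_1 > μ_2 (Welch's two-sample t-test, right-tailed).
t = (x̄_1 − x̄_2)/√(s_1²/n_1 + s_2²/n_2) = (48 − 44.1)/√(7.59²/31 + 11.8²/59) = 1.899
Welch–Satterthwaite df ≈ 84.28
p-value = P(T ≥ 1.899) ≈ 0.031
Since p ≈ 0.031 < α = 0.05, reject H0; the data support H1.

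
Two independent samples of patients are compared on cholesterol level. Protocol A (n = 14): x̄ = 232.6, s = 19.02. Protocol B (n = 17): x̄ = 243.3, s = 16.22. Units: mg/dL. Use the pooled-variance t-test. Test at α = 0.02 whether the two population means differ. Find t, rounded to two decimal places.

Let group 1 = protocol A, group 2 = protocol B. H0: μ_1 = μ_2; H1: μ_1 ≠ μ_2 (two-sample pooled-variance t-test, two-sided).
s_p² = [(14−1)·19.02² + (17−1)·16.22²]/(14+17−2) = 307.321
t = (232.6 − 243.3)/√[307.321·(1/14 + 1/17)] = -1.69
df = n₁ + n₂ − 2 = 29
Two-sided p-value ≈ 0.102
Since p ≈ 0.102 > α = 0.02, fail to reject H0; the data do not provide sufficient evidence against H0.

-1.69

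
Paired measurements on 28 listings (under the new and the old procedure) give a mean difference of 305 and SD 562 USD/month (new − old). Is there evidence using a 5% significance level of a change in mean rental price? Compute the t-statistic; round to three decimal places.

H0: μ_d = 0; H1: μ_d ≠ 0 (paired t-test on the differences, two-sided).
t = d̄/(s_d/√n) = 305/(562/√28) = 2.872
df = n − 1 = 27
Two-sided p-value ≈ 0.0078
Since p ≈ 0.0078 < α = 0.05, reject H0; the data support H1.

2.872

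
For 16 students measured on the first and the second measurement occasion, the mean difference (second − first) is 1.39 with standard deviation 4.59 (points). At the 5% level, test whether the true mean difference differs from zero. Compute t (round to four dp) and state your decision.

t = 1.2113; fail to reject H0

H0: μ_d = 0; H1: μ_d ≠ 0 (paired t-test on the differences, two-sided).
t = d̄/(s_d/√n) = 1.39/(4.59/√16) = 1.2113
df = n − 1 = 15
Two-sided p-value ≈ 0.245
Since p ≈ 0.245 > α = 0.05, fail to reject H0; the data do not provide sufficient evidence against H0.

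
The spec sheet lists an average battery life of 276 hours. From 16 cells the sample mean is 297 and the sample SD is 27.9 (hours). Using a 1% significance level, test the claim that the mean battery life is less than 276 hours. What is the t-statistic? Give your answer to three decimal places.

3.011

H0: μ = 276; H1: μ < 276 (one-sample t-test, left-tailed).
t = (x̄ − μ₀)/(s/√n) = (297 − 276)/(27.9/√16) = 3.011
df = n − 1 = 15
p-value = P(T ≤ 3.011) ≈ 0.996
Since p ≈ 0.996 > α = 0.01, fail to reject H0; the evidence is not statistically significant.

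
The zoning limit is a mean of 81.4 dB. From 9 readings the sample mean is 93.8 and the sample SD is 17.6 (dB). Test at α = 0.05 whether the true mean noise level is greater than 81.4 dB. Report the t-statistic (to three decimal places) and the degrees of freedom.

H0: μ = 81.4; H1: μ > 81.4 (one-sample t-test, right-tailed).
t = (x̄ − μ₀)/(s/√n) = (93.8 − 81.4)/(17.6/√9) = 2.114
df = n − 1 = 8
p-value = P(T ≥ 2.114) ≈ 0.0337
Since p ≈ 0.0337 < α = 0.05, reject H0; the data support H1.

t = 2.114, df = 8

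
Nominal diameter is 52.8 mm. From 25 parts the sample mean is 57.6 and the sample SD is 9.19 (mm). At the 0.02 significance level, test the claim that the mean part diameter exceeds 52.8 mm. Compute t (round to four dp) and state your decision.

t = 2.6115; reject H0

H0: μ = 52.8; H1: μ > 52.8 (one-sample t-test, right-tailed).
t = (x̄ − μ₀)/(s/√n) = (57.6 − 52.8)/(9.19/√25) = 2.6115
df = n − 1 = 24
p-value = P(T ≥ 2.6115) ≈ 0.0076
Since p ≈ 0.0076 < α = 0.02, reject H0; the data support H1.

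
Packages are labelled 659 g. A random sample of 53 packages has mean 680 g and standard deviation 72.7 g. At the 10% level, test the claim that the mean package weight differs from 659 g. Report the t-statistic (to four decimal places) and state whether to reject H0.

t = 2.1029; reject H0

H0: μ = 659; H1: μ ≠ 659 (one-sample t-test, two-sided).
t = (x̄ − μ₀)/(s/√n) = (680 − 659)/(72.7/√53) = 2.1029
df = n − 1 = 52
Two-sided p-value ≈ 0.040
Since p ≈ 0.040 < α = 0.1, reject H0; the data support H1.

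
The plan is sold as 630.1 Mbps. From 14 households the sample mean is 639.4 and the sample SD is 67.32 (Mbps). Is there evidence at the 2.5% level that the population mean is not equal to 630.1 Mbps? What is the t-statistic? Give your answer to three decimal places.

0.517

H0: μ = 630.1; H1: μ ≠ 630.1 (one-sample t-test, two-sided).
t = (x̄ − μ₀)/(s/√n) = (639.4 − 630.1)/(67.32/√14) = 0.517
df = n − 1 = 13
Two-sided p-value ≈ 0.6139
Since p ≈ 0.6139 > α = 0.025, fail to reject H0; the evidence is not statistically significant.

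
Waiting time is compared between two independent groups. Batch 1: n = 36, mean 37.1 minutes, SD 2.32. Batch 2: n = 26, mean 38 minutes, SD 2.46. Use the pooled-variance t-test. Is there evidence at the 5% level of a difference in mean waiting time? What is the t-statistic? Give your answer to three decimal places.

Let group 1 = batch 1, group 2 = batch 2. H0: μ_1 = μ_2; H1: μ_1 ≠ μ_2 (two-sample pooled-variance t-test, two-sided).
s_p² = [(36−1)·2.32² + (26−1)·2.46²]/(36+26−2) = 5.66123
t = (37.1 − 38)/√[5.66123·(1/36 + 1/26)] = -1.470
df = n₁ + n₂ − 2 = 60
Two-sided p-value ≈ 0.1469
Since p ≈ 0.1469 > α = 0.05, fail to reject H0; the data do not provide sufficient evidence against H0.

-1.470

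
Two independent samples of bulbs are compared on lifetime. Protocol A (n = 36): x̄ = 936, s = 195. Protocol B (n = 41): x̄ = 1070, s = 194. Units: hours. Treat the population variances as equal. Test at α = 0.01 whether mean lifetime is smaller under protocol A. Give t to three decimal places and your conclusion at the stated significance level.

Let group 1 = protocol A, group 2 = protocol B. H0: μ_1 = μ_2; H1: μ_1 < μ_2 (two-sample pooled-variance t-test, left-tailed).
s_p² = [(36−1)·195² + (41−1)·194²]/(36+41−2) = 37817.5
t = (936 − 1070)/√[37817.5·(1/36 + 1/41)] = -3.017
df = n₁ + n₂ − 2 = 75
p-value = P(T ≤ -3.017) ≈ 0.0017
Since p ≈ 0.0017 < α = 0.01, reject H0; the data support H1.

t = -3.017; reject H0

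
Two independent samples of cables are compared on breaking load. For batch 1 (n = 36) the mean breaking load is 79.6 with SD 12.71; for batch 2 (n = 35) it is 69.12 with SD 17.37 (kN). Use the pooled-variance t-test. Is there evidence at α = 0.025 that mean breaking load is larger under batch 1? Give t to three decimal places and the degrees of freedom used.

Let group 1 = batch 1, group 2 = batch 2. H0: μ_1 = μ_2; H1: μ_1 > μ_2 (two-sample pooled-variance t-test, right-tailed).
s_p² = [(36−1)·12.71² + (35−1)·17.37²]/(36+35−2) = 230.615
t = (79.6 − 69.12)/√[230.615·(1/36 + 1/35)] = 2.907
df = n₁ + n₂ − 2 = 69
p-value = P(T ≥ 2.907) ≈ 0.0025
Since p ≈ 0.0025 < α = 0.025, reject H0; the evidence is statistically significant.

t = 2.907, df = 69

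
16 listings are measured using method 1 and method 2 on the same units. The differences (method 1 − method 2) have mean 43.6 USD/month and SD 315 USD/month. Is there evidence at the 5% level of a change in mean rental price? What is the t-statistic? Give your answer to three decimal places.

0.554

H0: μ_d = 0; H1: μ_d ≠ 0 (paired t-test on the differences, two-sided).
t = d̄/(s_d/√n) = 43.6/(315/√16) = 0.554
df = n − 1 = 15
Two-sided p-value ≈ 0.588
Since p ≈ 0.588 > α = 0.05, fail to reject H0; the evidence is not statistically significant.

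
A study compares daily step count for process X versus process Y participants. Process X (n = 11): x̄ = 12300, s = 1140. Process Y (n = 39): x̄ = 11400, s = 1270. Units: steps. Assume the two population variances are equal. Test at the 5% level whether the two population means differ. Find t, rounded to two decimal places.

2.12

Let group 1 = process X, group 2 = process Y. H0: μ_1 = μ_2; H1: μ_1 ≠ μ_2 (two-sample pooled-variance t-test, two-sided).
s_p² = [(11−1)·1140² + (39−1)·1270²]/(11+39−2) = 1547630
t = (12300 − 11400)/√[1547630·(1/11 + 1/39)] = 2.12
df = n₁ + n₂ − 2 = 48
Two-sided p-value ≈ 0.039
Since p ≈ 0.039 < α = 0.05, reject H0; the evidence is statistically significant.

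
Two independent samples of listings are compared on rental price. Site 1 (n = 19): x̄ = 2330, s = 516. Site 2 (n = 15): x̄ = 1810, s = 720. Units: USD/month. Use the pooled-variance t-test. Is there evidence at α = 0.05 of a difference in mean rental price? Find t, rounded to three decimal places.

Let group 1 = site 1, group 2 = site 2. H0: μ_1 = μ_2; H1: μ_1 ≠ μ_2 (two-sample pooled-variance t-test, two-sided).
s_p² = [(19−1)·516² + (15−1)·720²]/(19+15−2) = 376569
t = (2330 − 1810)/√[376569·(1/19 + 1/15)] = 2.453
df = n₁ + n₂ − 2 = 32
Two-sided p-value ≈ 0.020
Since p ≈ 0.020 < α = 0.05, reject H0; the evidence is statistically significant.

2.453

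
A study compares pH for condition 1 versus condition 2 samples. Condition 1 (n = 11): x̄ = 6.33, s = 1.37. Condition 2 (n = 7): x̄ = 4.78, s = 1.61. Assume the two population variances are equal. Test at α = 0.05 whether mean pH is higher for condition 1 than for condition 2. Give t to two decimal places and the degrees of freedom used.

Let group 1 = condition 1, group 2 = condition 2. H0: μ_1 = μ_2; H1: μ_1 > μ_2 (two-sample pooled-variance t-test, right-tailed).
s_p² = [(11−1)·1.37² + (7−1)·1.61²]/(11+7−2) = 2.1451
t = (6.33 − 4.78)/√[2.1451·(1/11 + 1/7)] = 2.19
df = n₁ + n₂ − 2 = 16
p-value = P(T ≥ 2.19) ≈ 0.022
Since p ≈ 0.022 < α = 0.05, reject H0; the data support H1.

t = 2.19, df = 16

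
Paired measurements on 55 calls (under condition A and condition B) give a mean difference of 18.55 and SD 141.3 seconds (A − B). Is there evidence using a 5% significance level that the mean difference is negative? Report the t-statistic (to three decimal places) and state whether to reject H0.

H0: μ_d = 0; H1: μ_d < 0 (paired t-test on the differences, left-tailed).
t = d̄/(s_d/√n) = 18.55/(141.3/√55) = 0.974
df = n − 1 = 54
p-value = P(T ≤ 0.974) ≈ 0.833
Since p ≈ 0.833 > α = 0.05, fail to reject H0; the data do not provide sufficient evidence against H0.

t = 0.974; fail to reject H0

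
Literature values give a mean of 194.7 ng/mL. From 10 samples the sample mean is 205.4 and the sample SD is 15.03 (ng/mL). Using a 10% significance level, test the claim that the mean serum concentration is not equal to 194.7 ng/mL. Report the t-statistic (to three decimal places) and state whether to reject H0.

H0: μ = 194.7; H1: μ ≠ 194.7 (one-sample t-test, two-sided).
t = (x̄ − μ₀)/(s/√n) = (205.4 − 194.7)/(15.03/√10) = 2.251
df = n − 1 = 9
Two-sided p-value ≈ 0.051
Since p ≈ 0.051 < α = 0.1, reject H0; the data support H1.

t = 2.251; reject H0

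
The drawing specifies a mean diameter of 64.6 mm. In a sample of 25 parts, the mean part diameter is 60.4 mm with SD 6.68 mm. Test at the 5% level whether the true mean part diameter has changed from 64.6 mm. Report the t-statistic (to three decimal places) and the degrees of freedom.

H0: μ = 64.6; H1: μ ≠ 64.6 (one-sample t-test, two-sided).
t = (x̄ − μ₀)/(s/√n) = (60.4 − 64.6)/(6.68/√25) = -3.144
df = n − 1 = 24
Two-sided p-value ≈ 0.004
Since p ≈ 0.004 < α = 0.05, reject H0; the evidence is statistically significant.

t = -3.144, df = 24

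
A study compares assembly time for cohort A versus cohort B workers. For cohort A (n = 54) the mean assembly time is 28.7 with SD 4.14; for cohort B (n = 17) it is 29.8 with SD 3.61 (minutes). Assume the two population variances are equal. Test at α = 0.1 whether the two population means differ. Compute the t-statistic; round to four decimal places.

-0.9831

Let group 1 = cohort A, group 2 = cohort B. H0: μ_1 = μ_2; H1: μ_1 ≠ μ_2 (two-sample pooled-variance t-test, two-sided).
s_p² = [(54−1)·4.14² + (17−1)·3.61²]/(54+17−2) = 16.1871
t = (28.7 − 29.8)/√[16.1871·(1/54 + 1/17)] = -0.9831
df = n₁ + n₂ − 2 = 69
Two-sided p-value ≈ 0.3290
Since p ≈ 0.3290 > α = 0.1, fail to reject H0; the data do not provide sufficient evidence against H0.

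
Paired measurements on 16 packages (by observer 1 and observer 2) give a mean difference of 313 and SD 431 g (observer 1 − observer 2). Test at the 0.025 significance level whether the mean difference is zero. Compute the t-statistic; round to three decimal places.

2.905

H0: μ_d = 0; H1: μ_d ≠ 0 (paired t-test on the differences, two-sided).
t = d̄/(s_d/√n) = 313/(431/√16) = 2.905
df = n − 1 = 15
Two-sided p-value ≈ 0.011
Since p ≈ 0.011 < α = 0.025, reject H0; the evidence is statistically significant.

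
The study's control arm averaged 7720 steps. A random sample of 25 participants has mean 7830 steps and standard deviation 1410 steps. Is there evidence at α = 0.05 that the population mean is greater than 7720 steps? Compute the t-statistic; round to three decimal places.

0.390

H0: μ = 7720; H1: μ > 7720 (one-sample t-test, right-tailed).
t = (x̄ − μ₀)/(s/√n) = (7830 − 7720)/(1410/√25) = 0.390
df = n − 1 = 24
p-value = P(T ≥ 0.390) ≈ 0.3500
Since p ≈ 0.3500 > α = 0.05, fail to reject H0; the data do not provide sufficient evidence against H0.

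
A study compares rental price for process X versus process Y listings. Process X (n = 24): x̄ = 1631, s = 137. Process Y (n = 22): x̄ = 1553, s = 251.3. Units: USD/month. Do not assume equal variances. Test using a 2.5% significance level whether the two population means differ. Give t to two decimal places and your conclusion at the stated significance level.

Let group 1 = process X, group 2 = process Y. H0: μ_1 = μ_2; H1: μ_1 ≠ μ_2 (Welch's two-sample t-test, two-sided).
t = (x̄_1 − x̄_2)/√(s_1²/n_1 + s_2²/n_2) = (1631 − 1553)/√(137²/24 + 251.3²/22) = 1.29
Welch–Satterthwaite df ≈ 31.84
Two-sided p-value ≈ 0.206
Since p ≈ 0.206 > α = 0.025, fail to reject H0; the data do not provide sufficient evidence against H0.

t = 1.29; fail to reject H0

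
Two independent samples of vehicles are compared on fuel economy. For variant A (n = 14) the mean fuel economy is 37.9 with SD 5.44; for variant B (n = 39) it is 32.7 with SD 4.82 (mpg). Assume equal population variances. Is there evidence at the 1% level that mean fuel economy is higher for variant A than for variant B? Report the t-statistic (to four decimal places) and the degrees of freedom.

Let group 1 = variant A, group 2 = variant B. H0: μ_1 = μ_2; H1: μ_1 > μ_2 (two-sample pooled-variance t-test, right-tailed).
s_p² = [(14−1)·5.44² + (39−1)·4.82²]/(14+39−2) = 24.8539
t = (37.9 − 32.7)/√[24.8539·(1/14 + 1/39)] = 3.3478
df = n₁ + n₂ − 2 = 51
p-value = P(T ≥ 3.3478) ≈ 0.001
Since p ≈ 0.001 < α = 0.01, reject H0; the evidence is statistically significant.

t = 3.3478, df = 51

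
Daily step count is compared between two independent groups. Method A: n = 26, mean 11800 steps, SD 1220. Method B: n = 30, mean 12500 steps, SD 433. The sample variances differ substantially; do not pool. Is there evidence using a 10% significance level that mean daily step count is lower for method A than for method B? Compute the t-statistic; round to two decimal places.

Let group 1 = method A, group 2 = method B. H0: μ_1 = μ_2; H1: μ_1 < μ_2 (Welch's two-sample t-test, left-tailed).
t = (x̄_1 − x̄_2)/√(s_1²/n_1 + s_2²/n_2) = (11800 − 12500)/√(1220²/26 + 433²/30) = -2.78
Welch–Satterthwaite df ≈ 30.44
p-value = P(T ≤ -2.78) ≈ 0.005
Since p ≈ 0.005 < α = 0.1, reject H0; the evidence is statistically significant.

-2.78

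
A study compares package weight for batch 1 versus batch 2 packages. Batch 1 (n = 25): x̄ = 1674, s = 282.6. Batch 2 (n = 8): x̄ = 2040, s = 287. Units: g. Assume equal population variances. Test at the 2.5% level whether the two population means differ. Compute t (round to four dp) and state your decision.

t = -3.1771; reject H0

Let group 1 = batch 1, group 2 = batch 2. H0: μ_1 = μ_2; H1: μ_1 ≠ μ_2 (two-sample pooled-variance t-test, two-sided).
s_p² = [(25−1)·282.6² + (8−1)·287²]/(25+8−2) = 80428.7
t = (1674 − 2040)/√[80428.7·(1/25 + 1/8)] = -3.1771
df = n₁ + n₂ − 2 = 31
Two-sided p-value ≈ 0.003
Since p ≈ 0.003 < α = 0.025, reject H0; the data support H1.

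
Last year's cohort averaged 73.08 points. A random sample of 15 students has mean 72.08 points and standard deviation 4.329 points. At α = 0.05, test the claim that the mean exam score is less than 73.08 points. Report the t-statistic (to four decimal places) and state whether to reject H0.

H0: μ = 73.08; H1: μ < 73.08 (one-sample t-test, left-tailed).
t = (x̄ − μ₀)/(s/√n) = (72.08 − 73.08)/(4.329/√15) = -0.8947
df = n − 1 = 14
p-value = P(T ≤ -0.8947) ≈ 0.193
Since p ≈ 0.193 > α = 0.05, fail to reject H0; the data do not provide sufficient evidence against H0.

t = -0.8947; fail to reject H0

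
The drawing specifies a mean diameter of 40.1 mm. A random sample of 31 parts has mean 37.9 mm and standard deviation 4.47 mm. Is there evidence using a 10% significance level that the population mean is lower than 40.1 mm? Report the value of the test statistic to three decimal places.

H0: μ = 40.1; H1: μ < 40.1 (one-sample t-test, left-tailed).
t = (x̄ − μ₀)/(s/√n) = (37.9 − 40.1)/(4.47/√31) = -2.740
df = n − 1 = 30
p-value = P(T ≤ -2.740) ≈ 0.005
Since p ≈ 0.005 < α = 0.1, reject H0; the data support H1.

-2.740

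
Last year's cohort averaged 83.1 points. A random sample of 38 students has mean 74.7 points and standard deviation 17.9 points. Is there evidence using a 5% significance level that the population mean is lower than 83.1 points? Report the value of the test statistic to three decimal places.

-2.893

H0: μ = 83.1; H1: μ < 83.1 (one-sample t-test, left-tailed).
t = (x̄ − μ₀)/(s/√n) = (74.7 − 83.1)/(17.9/√38) = -2.893
df = n − 1 = 37
p-value = P(T ≤ -2.893) ≈ 0.0032
Since p ≈ 0.0032 < α = 0.05, reject H0; the data support H1.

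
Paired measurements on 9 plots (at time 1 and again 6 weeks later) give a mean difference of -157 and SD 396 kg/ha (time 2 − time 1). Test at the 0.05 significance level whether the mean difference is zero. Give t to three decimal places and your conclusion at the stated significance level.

H0: μ_d = 0; H1: μ_d ≠ 0 (paired t-test on the differences, two-sided).
t = d̄/(s_d/√n) = -157/(396/√9) = -1.189
df = n − 1 = 8
Two-sided p-value ≈ 0.268
Since p ≈ 0.268 > α = 0.05, fail to reject H0; the data do not provide sufficient evidence against H0.

t = -1.189; fail to reject H0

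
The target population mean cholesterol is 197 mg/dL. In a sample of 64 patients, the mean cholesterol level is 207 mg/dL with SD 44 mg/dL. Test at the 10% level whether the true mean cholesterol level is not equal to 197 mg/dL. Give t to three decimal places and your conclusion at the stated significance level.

t = 1.818; reject H0

H0: μ = 197; H1: μ ≠ 197 (one-sample t-test, two-sided).
t = (x̄ − μ₀)/(s/√n) = (207 − 197)/(44/√64) = 1.818
df = n − 1 = 63
Two-sided p-value ≈ 0.074
Since p ≈ 0.074 < α = 0.1, reject H0; the evidence is statistically significant.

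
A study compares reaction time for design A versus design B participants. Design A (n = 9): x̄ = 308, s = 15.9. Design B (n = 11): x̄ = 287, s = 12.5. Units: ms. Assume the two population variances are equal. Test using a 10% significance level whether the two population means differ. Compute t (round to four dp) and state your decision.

Let group 1 = design A, group 2 = design B. H0: μ_1 = μ_2; H1: μ_1 ≠ μ_2 (two-sample pooled-variance t-test, two-sided).
s_p² = [(9−1)·15.9² + (11−1)·12.5²]/(9+11−2) = 199.166
t = (308 − 287)/√[199.166·(1/9 + 1/11)] = 3.3107
df = n₁ + n₂ − 2 = 18
Two-sided p-value ≈ 0.0039
Since p ≈ 0.0039 < α = 0.1, reject H0; the evidence is statistically significant.

t = 3.3107; reject H0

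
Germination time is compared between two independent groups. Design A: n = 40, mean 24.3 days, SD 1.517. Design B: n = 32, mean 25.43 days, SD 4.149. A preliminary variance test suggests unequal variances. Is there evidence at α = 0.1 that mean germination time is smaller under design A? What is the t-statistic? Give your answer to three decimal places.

-1.464

Let group 1 = design A, group 2 = design B. H0: μ_1 = μ_2; H1: μ_1 < μ_2 (Welch's two-sample t-test, left-tailed).
t = (x̄_1 − x̄_2)/√(s_1²/n_1 + s_2²/n_2) = (24.3 − 25.43)/√(1.517²/40 + 4.149²/32) = -1.464
Welch–Satterthwaite df ≈ 37.64
p-value = P(T ≤ -1.464) ≈ 0.076
Since p ≈ 0.076 < α = 0.1, reject H0; the evidence is statistically significant.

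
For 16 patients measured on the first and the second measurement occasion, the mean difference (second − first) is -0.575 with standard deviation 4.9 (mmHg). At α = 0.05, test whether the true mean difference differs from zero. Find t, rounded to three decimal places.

H0: μ_d = 0; H1: μ_d ≠ 0 (paired t-test on the differences, two-sided).
t = d̄/(s_d/√n) = -0.575/(4.9/√16) = -0.469
df = n − 1 = 15
Two-sided p-value ≈ 0.6455
Since p ≈ 0.6455 > α = 0.05, fail to reject H0; the evidence is not statistically significant.

-0.469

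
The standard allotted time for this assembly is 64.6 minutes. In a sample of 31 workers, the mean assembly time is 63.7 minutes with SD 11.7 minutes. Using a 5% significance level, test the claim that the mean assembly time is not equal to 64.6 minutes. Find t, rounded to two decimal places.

-0.43

H0: μ = 64.6; H1: μ ≠ 64.6 (one-sample t-test, two-sided).
t = (x̄ − μ₀)/(s/√n) = (63.7 − 64.6)/(11.7/√31) = -0.43
df = n − 1 = 30
Two-sided p-value ≈ 0.671
Since p ≈ 0.671 > α = 0.05, fail to reject H0; the data do not provide sufficient evidence against H0.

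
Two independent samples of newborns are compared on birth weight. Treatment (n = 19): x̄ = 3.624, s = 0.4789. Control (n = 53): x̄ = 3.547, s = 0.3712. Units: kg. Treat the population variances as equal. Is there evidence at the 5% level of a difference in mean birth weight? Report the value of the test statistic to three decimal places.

Let group 1 = treatment, group 2 = control. H0: μ_1 = μ_2; H1: μ_1 ≠ μ_2 (two-sample pooled-variance t-test, two-sided).
s_p² = [(19−1)·0.4789² + (53−1)·0.3712²]/(19+53−2) = 0.161332
t = (3.624 − 3.547)/√[0.161332·(1/19 + 1/53)] = 0.717
df = n₁ + n₂ − 2 = 70
Two-sided p-value ≈ 0.476
Since p ≈ 0.476 > α = 0.05, fail to reject H0; the data do not provide sufficient evidence against H0.

0.717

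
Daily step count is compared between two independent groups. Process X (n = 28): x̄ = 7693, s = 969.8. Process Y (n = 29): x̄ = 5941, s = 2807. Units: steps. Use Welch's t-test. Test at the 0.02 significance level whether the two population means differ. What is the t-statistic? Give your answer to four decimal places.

Let group 1 = process X, group 2 = process Y. H0: μ_1 = μ_2; H1: μ_1 ≠ μ_2 (Welch's two-sample t-test, two-sided).
t = (x̄_1 − x̄_2)/√(s_1²/n_1 + s_2²/n_2) = (7693 − 5941)/√(969.8²/28 + 2807²/29) = 3.1709
Welch–Satterthwaite df ≈ 34.80
Two-sided p-value ≈ 0.003
Since p ≈ 0.003 < α = 0.02, reject H0; the data support H1.

3.1709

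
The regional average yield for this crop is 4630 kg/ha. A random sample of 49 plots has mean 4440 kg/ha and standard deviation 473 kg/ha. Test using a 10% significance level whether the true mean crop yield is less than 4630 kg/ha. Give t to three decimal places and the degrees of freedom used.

H0: μ = 4630; H1: μ < 4630 (one-sample t-test, left-tailed).
t = (x̄ − μ₀)/(s/√n) = (4440 − 4630)/(473/√49) = -2.812
df = n − 1 = 48
p-value = P(T ≤ -2.812) ≈ 0.0036
Since p ≈ 0.0036 < α = 0.1, reject H0; the evidence is statistically significant.

t = -2.812, df = 48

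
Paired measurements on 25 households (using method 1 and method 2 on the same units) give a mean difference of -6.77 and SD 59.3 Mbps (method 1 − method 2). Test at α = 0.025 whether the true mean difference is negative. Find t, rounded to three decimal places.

H0: μ_d = 0; H1: μ_d < 0 (paired t-test on the differences, left-tailed).
t = d̄/(s_d/√n) = -6.77/(59.3/√25) = -0.571
df = n − 1 = 24
p-value = P(T ≤ -0.571) ≈ 0.2867
Since p ≈ 0.2867 > α = 0.025, fail to reject H0; the data do not provide sufficient evidence against H0.

-0.571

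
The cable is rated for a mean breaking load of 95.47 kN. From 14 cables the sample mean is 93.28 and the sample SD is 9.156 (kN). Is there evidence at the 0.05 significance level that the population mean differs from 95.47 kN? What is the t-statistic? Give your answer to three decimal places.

-0.895

H0: μ = 95.47; H1: μ ≠ 95.47 (one-sample t-test, two-sided).
t = (x̄ − μ₀)/(s/√n) = (93.28 − 95.47)/(9.156/√14) = -0.895
df = n − 1 = 13
Two-sided p-value ≈ 0.387
Since p ≈ 0.387 > α = 0.05, fail to reject H0; the evidence is not statistically significant.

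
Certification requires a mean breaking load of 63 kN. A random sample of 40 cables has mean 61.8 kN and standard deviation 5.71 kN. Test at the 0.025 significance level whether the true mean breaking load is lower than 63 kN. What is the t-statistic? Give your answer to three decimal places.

-1.329

H0: μ = 63; H1: μ < 63 (one-sample t-test, left-tailed).
t = (x̄ − μ₀)/(s/√n) = (61.8 − 63)/(5.71/√40) = -1.329
df = n − 1 = 39
p-value = P(T ≤ -1.329) ≈ 0.0958
Since p ≈ 0.0958 > α = 0.025, fail to reject H0; the evidence is not statistically significant.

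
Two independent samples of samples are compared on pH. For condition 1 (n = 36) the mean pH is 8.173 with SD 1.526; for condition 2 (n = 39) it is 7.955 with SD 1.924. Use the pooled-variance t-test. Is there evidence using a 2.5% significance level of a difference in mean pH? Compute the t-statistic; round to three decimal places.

0.541

Let group 1 = condition 1, group 2 = condition 2. H0: μ_1 = μ_2; H1: μ_1 ≠ μ_2 (two-sample pooled-variance t-test, two-sided).
s_p² = [(36−1)·1.526² + (39−1)·1.924²]/(36+39−2) = 3.04344
t = (8.173 − 7.955)/√[3.04344·(1/36 + 1/39)] = 0.541
df = n₁ + n₂ − 2 = 73
Two-sided p-value ≈ 0.5904
Since p ≈ 0.5904 > α = 0.025, fail to reject H0; the evidence is not statistically significant.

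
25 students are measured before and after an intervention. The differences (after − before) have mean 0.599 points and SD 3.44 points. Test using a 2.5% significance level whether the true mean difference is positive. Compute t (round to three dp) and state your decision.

H0: μ_d = 0; H1: μ_d > 0 (paired t-test on the differences, right-tailed).
t = d̄/(s_d/√n) = 0.599/(3.44/√25) = 0.871
df = n − 1 = 24
p-value = P(T ≥ 0.871) ≈ 0.196
Since p ≈ 0.196 > α = 0.025, fail to reject H0; the data do not provide sufficient evidence against H0.

t = 0.871; fail to reject H0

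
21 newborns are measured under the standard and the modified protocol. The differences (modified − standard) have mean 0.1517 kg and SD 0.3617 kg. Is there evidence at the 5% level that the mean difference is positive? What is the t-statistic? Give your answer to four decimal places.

1.9220

H0: μ_d = 0; H1: μ_d > 0 (paired t-test on the differences, right-tailed).
t = d̄/(s_d/√n) = 0.1517/(0.3617/√21) = 1.9220
df = n − 1 = 20
p-value = P(T ≥ 1.9220) ≈ 0.0345
Since p ≈ 0.0345 < α = 0.05, reject H0; the evidence is statistically significant.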